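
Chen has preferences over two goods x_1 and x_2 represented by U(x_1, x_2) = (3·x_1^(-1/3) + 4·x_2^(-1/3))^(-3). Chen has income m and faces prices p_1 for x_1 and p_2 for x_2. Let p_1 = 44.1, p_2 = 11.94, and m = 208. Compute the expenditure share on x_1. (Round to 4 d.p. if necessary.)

MRS = MU_x_1/MU_x_2 = (3/4)·(x_2/x_1)^(4/3). Set equal to p_1/p_2.
Hence x_2/x_1 = ((4/3)·p_1/p_2)^(1/(4/3)), i.e. raised to the 0.75 power.
With the ratio pinned down, the budget gives x_1* = m/(p_1 + p_2·(x_2/x_1)) and x_2* = (x_2/x_1)·x_1*.
Numerically x_2/x_1 = 3.305824, so x_1* = 208/(44.1 + 11.94·3.305824) = 2.4889 and x_2* = 3.305824·2.4889 = 8.2278.
Expenditure on x_1: 44.1·2.4889 = 109.7599; share = 0.5277.

share on x_1 = 0.5277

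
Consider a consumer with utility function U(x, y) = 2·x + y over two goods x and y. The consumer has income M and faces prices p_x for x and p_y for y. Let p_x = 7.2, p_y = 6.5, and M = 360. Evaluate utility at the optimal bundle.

V = 100

Linear utility — the consumer picks whichever good has higher MU/price: 2/7.2 = 0.2778 vs 1/6.5 = 0.1538.
x gives more utility per dollar, so spend all income on x: x* = M/p_x, y* = 0.
Numerically: x* = 50, y* = 0.
Utility at the optimum: U(50, 0) = 100.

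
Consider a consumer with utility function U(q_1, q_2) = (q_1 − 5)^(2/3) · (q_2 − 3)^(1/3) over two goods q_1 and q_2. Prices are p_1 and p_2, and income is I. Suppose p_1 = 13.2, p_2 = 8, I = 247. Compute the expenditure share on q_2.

share on q_2 = 0.309

Discretionary income = 247 − 5·13.2 − 3·8 = 157; q_1* = 5 + 2/3·157/13.2 = 12.9293; q_2* = 3 + 1/3·157/8 = 9.5417.
Expenditure on q_2: 8·9.5417 = 76.3333; share = 0.309.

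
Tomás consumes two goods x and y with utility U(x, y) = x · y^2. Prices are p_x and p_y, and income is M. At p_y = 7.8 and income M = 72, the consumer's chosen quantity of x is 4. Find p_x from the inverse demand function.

p_x = 6

Tangency: MRS = (1/2)·y/x = p_x/p_y.
So p_y·y = 2·p_x·x; combined with the budget, a share 1/3 of income goes to x.
Demand: x*(p_x,p_y,M) = 1/3·M/p_x and y* = 2/3·M/p_y.
Set x* = 4 in the demand function and solve for p_x: p_x = 6.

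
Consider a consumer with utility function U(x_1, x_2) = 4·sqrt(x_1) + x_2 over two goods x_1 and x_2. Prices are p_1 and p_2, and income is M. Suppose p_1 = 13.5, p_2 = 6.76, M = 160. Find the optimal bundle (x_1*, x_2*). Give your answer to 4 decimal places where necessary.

x_1* = 1.003, x_2* = 21.6657

Utility is quasi-linear in x_2; the FOC for x_1 is 2/√x_1 = p_1/p_2.
Thus x_1* = (2·p_2/p_1)² — independent of M — with the rest of income spent on x_2.
Plugging in: x_1* = (2·6.76/13.5)² = 1.003, x_2* = 21.6657.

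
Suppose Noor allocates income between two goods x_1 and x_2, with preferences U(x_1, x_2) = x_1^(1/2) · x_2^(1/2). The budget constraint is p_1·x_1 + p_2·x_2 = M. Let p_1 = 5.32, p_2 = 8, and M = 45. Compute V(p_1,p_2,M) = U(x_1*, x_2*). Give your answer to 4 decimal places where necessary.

V = 3.4489

Demand: x_1*(p_1,p_2,M) = 0.5·M/p_1 and x_2* = 0.5·M/p_2.
At p_1=5.32, p_2=8, M=45: x_1* = 0.5·45/5.32 = 4.2293, x_2* = 2.8125.
Utility at the optimum: U(4.2293, 2.8125) = 3.4489.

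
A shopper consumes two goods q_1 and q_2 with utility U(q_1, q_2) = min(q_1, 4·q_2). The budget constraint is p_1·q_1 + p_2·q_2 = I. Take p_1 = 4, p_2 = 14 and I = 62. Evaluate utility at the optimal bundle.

V = 8.2667

With perfect complements, no substitution: consume in ratio q_1:q_2 = 4:1.
Budget: p_1·q_1 + p_2·(1/4)·q_1 = I, so (4·p_1 + p_2)·q_1 = 4·I.
Demand: q_1*(p_1,p_2,I) = 4·I/(4·p_1 + p_2), q_2* = I/(4·p_1 + p_2).
Here 4·4 + 14 = 30, giving q_1* = 8.2667 and q_2* = 2.0667.
Utility at the optimum: U(8.2667, 2.0667) = 8.2667.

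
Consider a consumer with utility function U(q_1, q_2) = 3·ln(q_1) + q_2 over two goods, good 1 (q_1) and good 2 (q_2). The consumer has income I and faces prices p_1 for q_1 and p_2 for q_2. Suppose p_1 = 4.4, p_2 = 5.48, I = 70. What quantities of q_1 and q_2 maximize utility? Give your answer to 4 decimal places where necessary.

q_1* = 3.7364, q_2* = 9.7737

Set MRS = p_1/p_2: (3/q_1)/1 = p_1/p_2.
So q_1*(p_1,p_2) = 3·p_2/p_1, independent of income; and q_2* = (I − 3·p_2)/p_2.
At the given prices: q_1* = 3·5.48/4.4 = 3.7364, and q_2* = 9.7737.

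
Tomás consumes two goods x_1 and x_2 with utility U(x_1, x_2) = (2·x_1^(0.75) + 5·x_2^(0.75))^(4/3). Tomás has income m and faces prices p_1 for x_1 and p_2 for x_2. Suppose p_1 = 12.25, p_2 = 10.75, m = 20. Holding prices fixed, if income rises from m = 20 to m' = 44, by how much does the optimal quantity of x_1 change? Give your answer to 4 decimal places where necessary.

Substitute x_2 = (x_2/x_1)·x_1 into the budget: x_1* = m/(p_1 + p_2·(x_2/x_1)).
Numerically x_2/x_1 = 65.867402, so x_1* = 20/(12.25 + 10.75·65.867402) = 0.0278.
At m' = 44: x_1* = 0.0611. Change: 0.0611 − 0.0278 = 0.0333.

Δx_1* = 0.0333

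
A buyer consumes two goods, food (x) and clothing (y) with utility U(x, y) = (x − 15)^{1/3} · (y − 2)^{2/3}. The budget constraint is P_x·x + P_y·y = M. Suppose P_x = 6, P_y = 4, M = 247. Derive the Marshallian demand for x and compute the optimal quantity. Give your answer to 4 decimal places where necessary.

x* = 23.2778

Let x' = x−15, y' = y−2. MRS = (1/2)·y'/x' = P_x/P_y.
After buying the subsistence bundle (15, 2), a share 1/3 of the remaining income goes to x: x* = 15 + 1/3·(M − 15P_x − 2P_y)/P_x.
Discretionary income = 247 − 15·6 − 2·4 = 149; x* = 15 + 1/3·149/6 = 23.2778.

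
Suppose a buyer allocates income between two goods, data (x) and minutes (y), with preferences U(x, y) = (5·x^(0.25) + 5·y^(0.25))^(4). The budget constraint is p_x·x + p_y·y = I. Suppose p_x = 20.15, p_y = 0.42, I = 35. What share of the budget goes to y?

MU_x ∝ 5·x^(-0.75), MU_y ∝ 5·y^(-0.75), so MRS = (y/x)^(0.75) = p_x/p_y.
Hence y/x = (p_x/p_y)^(1/(0.75)), i.e. raised to the 4/3 power.
Substitute y = (y/x)·x into the budget: x* = I/(p_x + p_y·(y/x)).
Numerically y/x = 174.328214, so x* = 35/(20.15 + 0.42·174.328214) = 0.3749 and y* = 174.328214·0.3749 = 65.3489.
Expenditure on y: 0.42·65.3489 = 27.4465; share = 0.7842.

share on y = 0.7842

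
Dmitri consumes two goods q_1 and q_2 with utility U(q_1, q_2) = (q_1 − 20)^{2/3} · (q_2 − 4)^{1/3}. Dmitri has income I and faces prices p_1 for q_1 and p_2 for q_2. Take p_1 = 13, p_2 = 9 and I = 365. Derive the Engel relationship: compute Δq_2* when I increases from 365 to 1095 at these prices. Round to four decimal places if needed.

Δq_2* = 27.037

Let q_1' = q_1−20, q_2' = q_2−4. MRS = 2·q_2'/q_1' = p_1/p_2.
After buying the subsistence bundle (20, 4), a share 2/3 of the remaining income goes to q_1: q_1* = 20 + 2/3·(I − 20p_1 − 4p_2)/p_1.
Discretionary income = 365 − 20·13 − 4·9 = 69; q_2* = 4 + 1/3·69/9 = 6.5556.
At I' = 1095: q_2* = 33.5926. Change: 33.5926 − 6.5556 = 27.037.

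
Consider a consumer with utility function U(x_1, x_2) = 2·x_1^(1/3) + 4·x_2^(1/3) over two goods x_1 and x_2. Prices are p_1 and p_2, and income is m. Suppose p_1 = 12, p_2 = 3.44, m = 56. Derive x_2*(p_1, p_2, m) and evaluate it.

x_2* = 13.688

From the CES first-order condition, (1/2)·(x_2/x_1)^(2/3) = p_1/p_2.
Solve for the ratio: x_2/x_1 = [2·p_1/p_2]^(1.5).
With the ratio pinned down, the budget gives x_1* = m/(p_1 + p_2·(x_2/x_1)) and x_2* = (x_2/x_1)·x_1*.
Numerically x_2/x_1 = 18.428042, so x_1* = 56/(12 + 3.44·18.428042) = 0.7428 and x_2* = 18.428042·0.7428 = 13.688.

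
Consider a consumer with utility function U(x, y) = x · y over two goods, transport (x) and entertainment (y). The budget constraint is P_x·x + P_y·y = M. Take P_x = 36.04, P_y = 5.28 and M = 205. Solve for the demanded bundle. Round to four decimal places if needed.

Tangency: MRS = y/x = P_x/P_y.
So P_y·y = P_x·x; combined with the budget, a share 0.5 of income goes to x.
Demand: x*(P_x,P_y,M) = 0.5·M/P_x and y* = 0.5·M/P_y.
At P_x=36.04, P_y=5.28, M=205: x* = 0.5·205/36.04 = 2.8441, y* = 19.4129.

x* = 2.8441, y* = 19.4129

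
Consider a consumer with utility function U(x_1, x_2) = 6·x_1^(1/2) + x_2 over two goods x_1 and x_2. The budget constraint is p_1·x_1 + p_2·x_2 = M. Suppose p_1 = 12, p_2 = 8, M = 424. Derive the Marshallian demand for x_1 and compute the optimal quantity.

x_1* = 4

MU_x_1 = 3/√x_1, MU_x_2 = 1. Tangency: 3/√x_1 = p_1/p_2.
Solve: √x_1 = 3·p_2/p_1, so x_1*(p_1,p_2) = (3·p_2/p_1)², and x_2* = (M − p_1·x_1*)/p_2.
Plugging in: x_1* = (3·8/12)² = 4.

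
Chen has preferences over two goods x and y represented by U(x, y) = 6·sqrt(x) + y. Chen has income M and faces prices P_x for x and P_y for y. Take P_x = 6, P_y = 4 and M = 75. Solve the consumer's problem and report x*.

MU_x = 3/√x, MU_y = 1. Tangency: 3/√x = P_x/P_y.
Thus x* = (3·P_y/P_x)² — independent of M — with the rest of income spent on y.
Plugging in: x* = (3·4/6)² = 4.

x* = 4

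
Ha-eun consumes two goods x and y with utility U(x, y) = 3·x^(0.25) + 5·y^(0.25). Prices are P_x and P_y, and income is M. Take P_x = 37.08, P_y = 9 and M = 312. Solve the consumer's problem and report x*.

x* = 2.0188

MU_x ∝ 3·x^(-0.75), MU_y ∝ 5·y^(-0.75), so MRS = (3/5)·(y/x)^(0.75) = P_x/P_y.
Solve for the ratio: y/x = [(5/3)·P_x/P_y]^(4/3).
With the ratio pinned down, the budget gives x* = M/(P_x + P_y·(y/x)) and y* = (y/x)·x*.
Numerically y/x = 13.051526, so x* = 312/(37.08 + 9·13.051526) = 2.0188.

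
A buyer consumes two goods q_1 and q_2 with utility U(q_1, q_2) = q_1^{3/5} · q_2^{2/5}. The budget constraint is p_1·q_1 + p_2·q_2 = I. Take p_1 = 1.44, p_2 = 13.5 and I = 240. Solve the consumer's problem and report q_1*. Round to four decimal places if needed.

Demand: q_1*(p_1,p_2,I) = 0.6·I/p_1 and q_2* = 0.4·I/p_2.
At p_1=1.44, p_2=13.5, I=240: q_1* = 0.6·240/1.44 = 100.

q_1* = 100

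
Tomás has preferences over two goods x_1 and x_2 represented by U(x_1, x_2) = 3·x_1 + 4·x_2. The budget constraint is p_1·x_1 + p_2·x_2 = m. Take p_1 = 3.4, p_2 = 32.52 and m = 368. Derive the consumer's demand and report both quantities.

x_1* = 108.2353, x_2* = 0

Numerically: x_1* = 108.2353, x_2* = 0.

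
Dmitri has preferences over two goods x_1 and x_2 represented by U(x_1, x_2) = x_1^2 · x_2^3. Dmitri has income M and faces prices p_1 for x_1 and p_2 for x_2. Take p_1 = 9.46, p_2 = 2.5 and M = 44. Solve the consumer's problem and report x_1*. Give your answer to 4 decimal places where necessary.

x_1* = 1.8605

Demand: x_1*(p_1,p_2,M) = 0.4·M/p_1 and x_2* = 0.6·M/p_2.
At p_1=9.46, p_2=2.5, M=44: x_1* = 0.4·44/9.46 = 1.8605.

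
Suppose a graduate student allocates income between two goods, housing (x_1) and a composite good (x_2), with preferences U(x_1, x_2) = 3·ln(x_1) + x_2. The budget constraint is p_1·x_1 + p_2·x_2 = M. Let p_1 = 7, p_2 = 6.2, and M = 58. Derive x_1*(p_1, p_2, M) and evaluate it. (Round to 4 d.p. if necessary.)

x_1* = 2.6571

MU_x_1 = 3/x_1, MU_x_2 = 1. Tangency: 3/x_1 = p_1/p_2.
So x_1*(p_1,p_2) = 3·p_2/p_1, independent of income; and x_2* = (M − 3·p_2)/p_2.
At the given prices: x_1* = 3·6.2/7 = 2.6571.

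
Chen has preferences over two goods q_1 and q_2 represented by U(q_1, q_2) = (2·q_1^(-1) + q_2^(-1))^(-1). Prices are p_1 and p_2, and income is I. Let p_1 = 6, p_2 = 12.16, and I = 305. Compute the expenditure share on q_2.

share on q_2 = 0.5017

MU_q_1 ∝ 2·q_1^(-2), MU_q_2 ∝ q_2^(-2), so MRS = 2·(q_2/q_1)^(2) = p_1/p_2.
Hence q_2/q_1 = ((1/2)·p_1/p_2)^(1/(2)), i.e. raised to the 0.5 power.
Substitute q_2 = (q_2/q_1)·q_1 into the budget: q_1* = I/(p_1 + p_2·(q_2/q_1)).
Numerically q_2/q_1 = 0.4967, so q_1* = 305/(6 + 12.16·0.4967) = 25.3325 and q_2* = 0.4967·25.3325 = 12.5826.
Expenditure on q_2: 12.16·12.5826 = 153.005; share = 0.5017.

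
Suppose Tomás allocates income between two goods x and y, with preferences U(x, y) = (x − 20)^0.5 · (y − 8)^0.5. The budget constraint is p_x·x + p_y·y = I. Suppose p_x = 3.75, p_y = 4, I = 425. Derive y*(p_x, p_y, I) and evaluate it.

This is Cobb-Douglas in (x−20, y−8): tangency gives 0.5·p_y·(y−8) = 0.5·p_x·(x−20).
Substituting into the budget: x* = 20 + 0.5·(I − 20·p_x − 8·p_y)/p_x, and y* = 8 + 0.5·(…)/p_y.
Discretionary income = 425 − 20·3.75 − 8·4 = 318; y* = 8 + 0.5·318/4 = 47.75.

y* = 47.75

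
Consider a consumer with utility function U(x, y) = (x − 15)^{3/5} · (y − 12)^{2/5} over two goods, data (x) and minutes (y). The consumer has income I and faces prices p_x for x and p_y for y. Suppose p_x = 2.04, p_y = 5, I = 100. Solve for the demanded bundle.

x* = 17.7647, y* = 12.752

Discretionary income = 100 − 15·2.04 − 12·5 = 9.4; x* = 15 + 0.6·9.4/2.04 = 17.7647; y* = 12 + 0.4·9.4/5 = 12.752.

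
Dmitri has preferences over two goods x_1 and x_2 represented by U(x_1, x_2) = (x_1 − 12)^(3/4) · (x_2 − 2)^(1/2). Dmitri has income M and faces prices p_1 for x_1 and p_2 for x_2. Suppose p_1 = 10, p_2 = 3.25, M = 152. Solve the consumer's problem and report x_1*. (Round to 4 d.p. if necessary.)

Let x_1' = x_1−12, x_2' = x_2−2. MRS = (3/2)·x_2'/x_1' = p_1/p_2.
After buying the subsistence bundle (12, 2), a share 0.6 of the remaining income goes to x_1: x_1* = 12 + 0.6·(M − 12p_1 − 2p_2)/p_1.
Discretionary income = 152 − 12·10 − 2·3.25 = 25.5; x_1* = 12 + 0.6·25.5/10 = 13.53.

x_1* = 13.53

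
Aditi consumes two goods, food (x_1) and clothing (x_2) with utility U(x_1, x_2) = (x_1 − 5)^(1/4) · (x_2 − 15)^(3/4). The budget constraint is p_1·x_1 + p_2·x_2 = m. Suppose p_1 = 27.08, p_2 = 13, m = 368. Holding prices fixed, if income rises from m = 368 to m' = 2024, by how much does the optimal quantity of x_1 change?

Δx_1* = 15.288

After buying the subsistence bundle (5, 15), a share 0.25 of the remaining income goes to x_1: x_1* = 5 + 0.25·(m − 5p_1 − 15p_2)/p_1.
Discretionary income = 368 − 5·27.08 − 15·13 = 37.6; x_1* = 5 + 0.25·37.6/27.08 = 5.3471.
At m' = 2024: x_1* = 20.6352. Change: 20.6352 − 5.3471 = 15.288.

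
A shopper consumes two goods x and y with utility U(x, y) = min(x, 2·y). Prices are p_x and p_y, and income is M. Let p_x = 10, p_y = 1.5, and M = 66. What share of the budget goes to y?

Leontief preferences: the optimum is at the kink where x/2 = y/1, i.e. y = (1/2)·x.
Budget: p_x·x + p_y·(1/2)·x = M, so (2·p_x + p_y)·x = 2·M.
Demand: x*(p_x,p_y,M) = 2·M/(2·p_x + p_y), y* = M/(2·p_x + p_y).
Here 2·10 + 1.5 = 21.5, giving x* = 6.1395 and y* = 3.0698.
Expenditure on y: 1.5·3.0698 = 4.6047; share = 0.0698.

share on y = 0.0698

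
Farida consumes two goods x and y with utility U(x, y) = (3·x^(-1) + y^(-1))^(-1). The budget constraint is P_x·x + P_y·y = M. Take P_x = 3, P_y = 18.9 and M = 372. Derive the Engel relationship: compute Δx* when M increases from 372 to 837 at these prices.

Δx* = 63.2876

MRS = MU_x/MU_y = 3·(y/x)^(2). Set equal to P_x/P_y.
Hence y/x = ((1/3)·P_x/P_y)^(1/(2)), i.e. raised to the 0.5 power.
With the ratio pinned down, the budget gives x* = M/(P_x + P_y·(y/x)) and y* = (y/x)·x*.
Numerically y/x = 0.230022, so x* = 372/(3 + 18.9·0.230022) = 50.6301.
At M' = 837: x* = 113.9176. Change: 113.9176 − 50.6301 = 63.2876.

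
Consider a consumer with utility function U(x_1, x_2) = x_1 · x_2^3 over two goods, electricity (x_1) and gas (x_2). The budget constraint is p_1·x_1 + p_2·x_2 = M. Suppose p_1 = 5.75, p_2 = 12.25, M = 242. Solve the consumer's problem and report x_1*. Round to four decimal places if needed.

x_1* = 10.5217

MU_x_1/MU_x_2 = (x_2)/(3·x_1); tangency sets this equal to p_1/p_2.
So p_2·x_2 = 3·p_1·x_1; combined with the budget, a share 0.25 of income goes to x_1.
Demand: x_1*(p_1,p_2,M) = 0.25·M/p_1 and x_2* = 0.75·M/p_2.
At p_1=5.75, p_2=12.25, M=242: x_1* = 0.25·242/5.75 = 10.5217.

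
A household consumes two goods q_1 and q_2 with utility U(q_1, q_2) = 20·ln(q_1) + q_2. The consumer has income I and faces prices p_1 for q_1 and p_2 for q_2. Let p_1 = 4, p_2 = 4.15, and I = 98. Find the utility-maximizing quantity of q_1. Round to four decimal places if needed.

Set MRS = p_1/p_2: (20/q_1)/1 = p_1/p_2.
So q_1*(p_1,p_2) = 20·p_2/p_1, independent of income; and q_2* = (I − 20·p_2)/p_2.
At the given prices: q_1* = 20·4.15/4 = 20.75.

q_1* = 20.75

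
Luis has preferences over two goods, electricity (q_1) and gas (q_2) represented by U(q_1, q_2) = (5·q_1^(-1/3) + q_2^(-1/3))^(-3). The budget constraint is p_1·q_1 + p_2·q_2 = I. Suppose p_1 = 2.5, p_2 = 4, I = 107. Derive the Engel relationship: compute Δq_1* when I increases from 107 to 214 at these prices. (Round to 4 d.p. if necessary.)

Δq_1* = 32.0273

From the CES first-order condition, 5·(q_2/q_1)^(4/3) = p_1/p_2.
Solve for the ratio: q_2/q_1 = [(1/5)·p_1/p_2]^(0.75).
Substitute q_2 = (q_2/q_1)·q_1 into the budget: q_1* = I/(p_1 + p_2·(q_2/q_1)).
Numerically q_2/q_1 = 0.210224, so q_1* = 107/(2.5 + 4·0.210224) = 32.0273.
At I' = 214: q_1* = 64.0547. Change: 64.0547 − 32.0273 = 32.0273.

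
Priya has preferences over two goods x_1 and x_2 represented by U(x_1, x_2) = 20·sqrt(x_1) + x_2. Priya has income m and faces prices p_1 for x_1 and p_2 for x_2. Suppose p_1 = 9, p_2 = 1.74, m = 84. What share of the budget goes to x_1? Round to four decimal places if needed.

share on x_1 = 0.4005

MU_x_1 = 10/√x_1, MU_x_2 = 1. Tangency: 10/√x_1 = p_1/p_2.
Thus x_1* = (10·p_2/p_1)² — independent of m — with the rest of income spent on x_2.
Plugging in: x_1* = (10·1.74/9)² = 3.7378, x_2* = 28.9425.
Expenditure on x_1: 9·3.7378 = 33.64; share = 0.4005.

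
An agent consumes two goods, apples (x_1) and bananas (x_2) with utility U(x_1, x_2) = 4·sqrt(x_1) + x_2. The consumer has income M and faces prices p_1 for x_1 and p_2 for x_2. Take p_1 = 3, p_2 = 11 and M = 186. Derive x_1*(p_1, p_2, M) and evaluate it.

Utility is quasi-linear in x_2; the FOC for x_1 is 2/√x_1 = p_1/p_2.
Solve: √x_1 = 2·p_2/p_1, so x_1*(p_1,p_2) = (2·p_2/p_1)², and x_2* = (M − p_1·x_1*)/p_2.
Plugging in: x_1* = (2·11/3)² = 53.7778.

x_1* = 53.7778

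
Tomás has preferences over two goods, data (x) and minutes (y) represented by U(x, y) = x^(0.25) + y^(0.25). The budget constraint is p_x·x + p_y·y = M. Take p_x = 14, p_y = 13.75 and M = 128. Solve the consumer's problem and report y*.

y* = 4.6685

MRS = MU_x/MU_y = (y/x)^(0.75). Set equal to p_x/p_y.
Solve for the ratio: y/x = [p_x/p_y]^(4/3).
With the ratio pinned down, the budget gives x* = M/(p_x + p_y·(y/x)) and y* = (y/x)·x*.
Numerically y/x = 1.024316, so x* = 128/(14 + 13.75·1.024316) = 4.5577 and y* = 1.024316·4.5577 = 4.6685.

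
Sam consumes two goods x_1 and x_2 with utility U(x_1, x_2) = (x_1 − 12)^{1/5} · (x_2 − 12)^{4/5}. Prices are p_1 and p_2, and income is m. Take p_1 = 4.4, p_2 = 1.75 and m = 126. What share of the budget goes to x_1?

This is Cobb-Douglas in (x_1−12, x_2−12): tangency gives 0.2·p_2·(x_2−12) = 0.8·p_1·(x_1−12).
After buying the subsistence bundle (12, 12), a share 0.2 of the remaining income goes to x_1: x_1* = 12 + 0.2·(m − 12p_1 − 12p_2)/p_1.
Discretionary income = 126 − 12·4.4 − 12·1.75 = 52.2; x_1* = 12 + 0.2·52.2/4.4 = 14.3727; x_2* = 12 + 0.8·52.2/1.75 = 35.8629.
Expenditure on x_1: 4.4·14.3727 = 63.24; share = 0.5019.

share on x_1 = 0.5019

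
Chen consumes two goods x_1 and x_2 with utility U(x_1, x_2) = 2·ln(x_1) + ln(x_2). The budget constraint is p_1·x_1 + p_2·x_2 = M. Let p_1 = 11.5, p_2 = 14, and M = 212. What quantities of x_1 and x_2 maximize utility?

Demand: x_1*(p_1,p_2,M) = 2/3·M/p_1 and x_2* = 1/3·M/p_2.
At p_1=11.5, p_2=14, M=212: x_1* = 2/3·212/11.5 = 12.2899, x_2* = 5.0476.

x_1* = 12.2899, x_2* = 5.0476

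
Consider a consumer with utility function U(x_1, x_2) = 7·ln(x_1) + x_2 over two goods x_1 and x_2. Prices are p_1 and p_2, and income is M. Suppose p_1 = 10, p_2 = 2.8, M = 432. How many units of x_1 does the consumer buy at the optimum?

x_1* = 1.96

So x_1*(p_1,p_2) = 7·p_2/p_1, independent of income; and x_2* = (M − 7·p_2)/p_2.
At the given prices: x_1* = 7·2.8/10 = 1.96.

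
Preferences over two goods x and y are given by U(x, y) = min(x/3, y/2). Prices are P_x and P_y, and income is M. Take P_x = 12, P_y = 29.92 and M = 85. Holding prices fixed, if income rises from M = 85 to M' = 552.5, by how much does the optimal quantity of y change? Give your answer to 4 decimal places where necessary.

Leontief preferences: the optimum is at the kink where x/3 = y/2, i.e. y = (2/3)·x.
Budget: P_x·x + P_y·(2/3)·x = M, so (3·P_x + 2·P_y)·x = 3·M.
Demand: x*(P_x,P_y,M) = 3·M/(3·P_x + 2·P_y), y* = 2·M/(3·P_x + 2·P_y).
Here 3·12 + 2·29.92 = 95.84, giving y* = 1.7738.
At M' = 552.5: y* = 11.5296. Change: 11.5296 − 1.7738 = 9.7558.

Δy* = 9.7558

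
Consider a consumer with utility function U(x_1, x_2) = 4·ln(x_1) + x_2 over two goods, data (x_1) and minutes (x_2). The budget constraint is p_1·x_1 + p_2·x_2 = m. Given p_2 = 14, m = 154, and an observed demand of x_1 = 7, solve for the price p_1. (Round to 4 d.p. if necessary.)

p_1 = 8

MU_x_1 = 4/x_1, MU_x_2 = 1. Tangency: 4/x_1 = p_1/p_2.
So x_1*(p_1,p_2) = 4·p_2/p_1, independent of income; and x_2* = (m − 4·p_2)/p_2.
Set x_1* = 7 in the demand function and solve for p_1: p_1 = 8.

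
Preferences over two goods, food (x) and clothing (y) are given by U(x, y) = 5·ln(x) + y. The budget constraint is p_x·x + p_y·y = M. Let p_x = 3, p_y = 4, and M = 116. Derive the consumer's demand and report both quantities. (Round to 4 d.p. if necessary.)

Set MRS = p_x/p_y: (5/x)/1 = p_x/p_y.
So x*(p_x,p_y) = 5·p_y/p_x, independent of income; and y* = (M − 5·p_y)/p_y.
At the given prices: x* = 5·4/3 = 6.6667, and y* = 24.

x* = 6.6667, y* = 24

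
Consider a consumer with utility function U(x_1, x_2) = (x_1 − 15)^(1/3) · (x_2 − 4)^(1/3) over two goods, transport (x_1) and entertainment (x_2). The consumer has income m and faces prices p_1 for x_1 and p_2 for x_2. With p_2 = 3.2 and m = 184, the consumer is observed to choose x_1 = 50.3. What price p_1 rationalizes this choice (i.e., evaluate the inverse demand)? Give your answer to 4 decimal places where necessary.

p_1 = 2

MRS = (x_2−4)/(x_1−15). Tangency with p_1/p_2 gives x_2−4 = (p_1/p_2)·(x_1−15).
Substituting into the budget: x_1* = 15 + 0.5·(m − 15·p_1 − 4·p_2)/p_1, and x_2* = 4 + 0.5·(…)/p_2.
Set x_1* = 50.3 in the demand function and solve for p_1: p_1 = 2.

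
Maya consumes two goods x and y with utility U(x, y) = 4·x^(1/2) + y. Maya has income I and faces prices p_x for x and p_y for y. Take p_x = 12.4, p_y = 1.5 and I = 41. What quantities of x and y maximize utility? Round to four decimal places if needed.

MU_x = 2/√x, MU_y = 1. Tangency: 2/√x = p_x/p_y.
Thus x* = (2·p_y/p_x)² — independent of I — with the rest of income spent on y.
Plugging in: x* = (2·1.5/12.4)² = 0.0585, y* = 26.8495.

x* = 0.0585, y* = 26.8495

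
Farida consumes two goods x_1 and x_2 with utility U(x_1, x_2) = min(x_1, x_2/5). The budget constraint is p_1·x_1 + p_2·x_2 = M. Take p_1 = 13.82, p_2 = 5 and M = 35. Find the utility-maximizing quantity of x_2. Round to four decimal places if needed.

x_2* = 4.508

With perfect complements, no substitution: consume in ratio x_1:x_2 = 1:5.
Budget: p_1·x_1 + p_2·5·x_1 = M, so (p_1 + 5·p_2)·x_1 = M.
Demand: x_1*(p_1,p_2,M) = M/(p_1 + 5·p_2), x_2* = 5·M/(p_1 + 5·p_2).
Here 13.82 + 5·5 = 38.82, giving x_2* = 4.508.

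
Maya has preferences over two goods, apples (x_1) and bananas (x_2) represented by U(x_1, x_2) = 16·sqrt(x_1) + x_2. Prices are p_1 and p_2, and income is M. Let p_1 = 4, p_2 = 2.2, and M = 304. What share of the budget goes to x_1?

share on x_1 = 0.2547

MU_x_1 = 8/√x_1, MU_x_2 = 1. Tangency: 8/√x_1 = p_1/p_2.
Solve: √x_1 = 8·p_2/p_1, so x_1*(p_1,p_2) = (8·p_2/p_1)², and x_2* = (M − p_1·x_1*)/p_2.
Plugging in: x_1* = (8·2.2/4)² = 19.36, x_2* = 102.9818.
Expenditure on x_1: 4·19.36 = 77.44; share = 0.2547.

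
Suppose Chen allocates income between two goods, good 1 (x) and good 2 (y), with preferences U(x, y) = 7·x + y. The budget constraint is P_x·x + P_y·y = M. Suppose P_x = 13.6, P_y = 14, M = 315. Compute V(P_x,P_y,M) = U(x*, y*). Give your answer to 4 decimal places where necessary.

V = 162.1324

Linear utility — the consumer picks whichever good has higher MU/price: 7/13.6 = 0.5147 vs 1/14 = 0.0714.
x gives more utility per dollar, so spend all income on x: x* = M/P_x, y* = 0.
Numerically: x* = 23.1618, y* = 0.
Utility at the optimum: U(23.1618, 0) = 162.1324.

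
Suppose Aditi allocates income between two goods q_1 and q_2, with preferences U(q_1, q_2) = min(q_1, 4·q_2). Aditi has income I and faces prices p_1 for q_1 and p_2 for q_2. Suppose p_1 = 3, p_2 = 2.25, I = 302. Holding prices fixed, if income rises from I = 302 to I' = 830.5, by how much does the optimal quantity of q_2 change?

Leontief preferences: the optimum is at the kink where q_1/4 = q_2/1, i.e. q_2 = (1/4)·q_1.
Budget: p_1·q_1 + p_2·(1/4)·q_1 = I, so (4·p_1 + p_2)·q_1 = 4·I.
Demand: q_1*(p_1,p_2,I) = 4·I/(4·p_1 + p_2), q_2* = I/(4·p_1 + p_2).
Here 4·3 + 2.25 = 14.25, giving q_2* = 21.193.
At I' = 830.5: q_2* = 58.2807. Change: 58.2807 − 21.193 = 37.0877.

Δq_2* = 37.0877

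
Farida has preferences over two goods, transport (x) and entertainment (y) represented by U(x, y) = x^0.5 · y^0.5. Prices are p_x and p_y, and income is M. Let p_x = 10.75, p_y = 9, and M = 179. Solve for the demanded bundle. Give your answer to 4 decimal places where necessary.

x* = 8.3256, y* = 9.9444

MU_x/MU_y = (0.5·y)/(0.5·x); tangency sets this equal to p_x/p_y.
Rearranging, p_y·y = p_x·x. Substituting into the budget gives p_x·x·(1 + 1) = M.
Demand: x*(p_x,p_y,M) = 0.5·M/p_x and y* = 0.5·M/p_y.
At p_x=10.75, p_y=9, M=179: x* = 0.5·179/10.75 = 8.3256, y* = 9.9444.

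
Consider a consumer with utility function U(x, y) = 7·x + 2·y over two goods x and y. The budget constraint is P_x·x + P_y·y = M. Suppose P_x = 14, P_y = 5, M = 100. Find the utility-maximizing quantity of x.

Linear utility — the consumer picks whichever good has higher MU/price: 7/14 = 0.5 vs 2/5 = 0.4.
x gives more utility per dollar, so spend all income on x: x* = M/P_x, y* = 0.
Numerically: x* = 7.1429, y* = 0.

x* = 7.1429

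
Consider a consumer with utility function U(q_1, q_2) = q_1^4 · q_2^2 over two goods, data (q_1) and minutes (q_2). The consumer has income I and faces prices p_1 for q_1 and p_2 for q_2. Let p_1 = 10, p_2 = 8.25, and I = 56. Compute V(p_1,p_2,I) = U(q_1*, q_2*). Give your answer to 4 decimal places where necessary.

MU_q_1/MU_q_2 = (4·q_2)/(2·q_1); tangency sets this equal to p_1/p_2.
Rearranging, p_2·q_2 = (1/2)·p_1·q_1. Substituting into the budget gives p_1·q_1·(1 + (1/2)) = I.
Demand: q_1*(p_1,p_2,I) = 2/3·I/p_1 and q_2* = 1/3·I/p_2.
At p_1=10, p_2=8.25, I=56: q_1* = 2/3·56/10 = 3.7333, q_2* = 2.2626.
Utility at the optimum: U(3.7333, 2.2626) = 994.5182.

V = 994.5182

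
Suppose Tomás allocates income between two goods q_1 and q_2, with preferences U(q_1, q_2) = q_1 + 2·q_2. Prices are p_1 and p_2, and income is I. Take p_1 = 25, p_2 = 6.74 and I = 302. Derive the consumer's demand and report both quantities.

q_2 gives more utility per dollar, so spend all income on q_2: q_2* = I/p_2, q_1* = 0.
Numerically: q_1* = 0, q_2* = 44.8071.

q_1* = 0, q_2* = 44.8071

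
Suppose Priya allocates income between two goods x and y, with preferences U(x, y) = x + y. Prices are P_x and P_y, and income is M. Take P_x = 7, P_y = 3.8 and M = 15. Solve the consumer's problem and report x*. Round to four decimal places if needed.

y gives more utility per dollar, so spend all income on y: y* = M/P_y, x* = 0.
Numerically: x* = 0, y* = 3.9474.

x* = 0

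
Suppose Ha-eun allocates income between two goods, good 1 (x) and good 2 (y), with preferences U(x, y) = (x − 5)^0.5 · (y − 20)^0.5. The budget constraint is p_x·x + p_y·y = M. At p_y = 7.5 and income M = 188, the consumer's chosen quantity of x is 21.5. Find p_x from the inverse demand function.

p_x = 1

This is Cobb-Douglas in (x−5, y−20): tangency gives 0.5·p_y·(y−20) = 0.5·p_x·(x−5).
After buying the subsistence bundle (5, 20), a share 0.5 of the remaining income goes to x: x* = 5 + 0.5·(M − 5p_x − 20p_y)/p_x.
Set x* = 21.5 in the demand function and solve for p_x: p_x = 1.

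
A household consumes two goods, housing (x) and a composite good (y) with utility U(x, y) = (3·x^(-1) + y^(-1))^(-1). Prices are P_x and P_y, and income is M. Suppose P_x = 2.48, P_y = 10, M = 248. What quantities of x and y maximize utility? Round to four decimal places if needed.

Substitute y = (y/x)·x into the budget: x* = M/(P_x + P_y·(y/x)).
Numerically y/x = 0.287518, so x* = 248/(2.48 + 10·0.287518) = 46.3103 and y* = 0.287518·46.3103 = 13.315.

x* = 46.3103, y* = 13.315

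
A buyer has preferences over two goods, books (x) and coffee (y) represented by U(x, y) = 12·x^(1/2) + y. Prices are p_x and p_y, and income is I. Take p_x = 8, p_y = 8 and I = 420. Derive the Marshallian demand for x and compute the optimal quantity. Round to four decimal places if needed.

Set MRS = p_x/p_y: 6·x^(−1/2) = p_x/p_y.
Thus x* = (6·p_y/p_x)² — independent of I — with the rest of income spent on y.
Plugging in: x* = (6·8/8)² = 36.

x* = 36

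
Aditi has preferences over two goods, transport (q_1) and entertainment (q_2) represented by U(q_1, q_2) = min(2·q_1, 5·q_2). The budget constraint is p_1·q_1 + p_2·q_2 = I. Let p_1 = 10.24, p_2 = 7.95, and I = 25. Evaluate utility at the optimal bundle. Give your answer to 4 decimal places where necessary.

With perfect complements, no substitution: consume in ratio q_1:q_2 = 5:2.
Budget: p_1·q_1 + p_2·(2/5)·q_1 = I, so (5·p_1 + 2·p_2)·q_1 = 5·I.
Demand: q_1*(p_1,p_2,I) = 5·I/(5·p_1 + 2·p_2), q_2* = 2·I/(5·p_1 + 2·p_2).
Here 5·10.24 + 2·7.95 = 67.1, giving q_1* = 1.8629 and q_2* = 0.7452.
Utility at the optimum: U(1.8629, 0.7452) = 3.7258.

V = 3.7258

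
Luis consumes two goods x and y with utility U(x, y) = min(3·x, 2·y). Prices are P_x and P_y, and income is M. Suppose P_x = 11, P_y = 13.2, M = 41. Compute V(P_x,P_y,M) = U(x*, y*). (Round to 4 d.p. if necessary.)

Demand: x*(P_x,P_y,M) = 2·M/(2·P_x + 3·P_y), y* = 3·M/(2·P_x + 3·P_y).
Here 2·11 + 3·13.2 = 61.6, giving x* = 1.3312 and y* = 1.9968.
Utility at the optimum: U(1.3312, 1.9968) = 3.9935.

V = 3.9935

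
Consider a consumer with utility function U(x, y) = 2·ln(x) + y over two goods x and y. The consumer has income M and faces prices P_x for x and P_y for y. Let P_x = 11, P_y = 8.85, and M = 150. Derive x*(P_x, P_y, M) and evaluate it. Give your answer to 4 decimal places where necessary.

Set MRS = P_x/P_y: (2/x)/1 = P_x/P_y.
So x*(P_x,P_y) = 2·P_y/P_x, independent of income; and y* = (M − 2·P_y)/P_y.
At the given prices: x* = 2·8.85/11 = 1.6091.

x* = 1.6091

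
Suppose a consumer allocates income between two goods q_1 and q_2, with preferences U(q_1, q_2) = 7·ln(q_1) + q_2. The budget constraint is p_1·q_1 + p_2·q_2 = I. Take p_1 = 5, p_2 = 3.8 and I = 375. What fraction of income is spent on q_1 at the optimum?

share on q_1 = 0.0709

MU_q_1 = 7/q_1, MU_q_2 = 1. Tangency: 7/q_1 = p_1/p_2.
So q_1*(p_1,p_2) = 7·p_2/p_1, independent of income; and q_2* = (I − 7·p_2)/p_2.
At the given prices: q_1* = 7·3.8/5 = 5.32, and q_2* = 91.6842.
Expenditure on q_1: 5·5.32 = 26.6; share = 0.0709.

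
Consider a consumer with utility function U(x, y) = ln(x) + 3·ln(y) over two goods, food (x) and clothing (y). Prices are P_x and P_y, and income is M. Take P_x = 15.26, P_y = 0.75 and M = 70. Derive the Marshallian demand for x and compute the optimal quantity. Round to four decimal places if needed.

At P_x=15.26, P_y=0.75, M=70: x* = 0.25·70/15.26 = 1.1468.

x* = 1.1468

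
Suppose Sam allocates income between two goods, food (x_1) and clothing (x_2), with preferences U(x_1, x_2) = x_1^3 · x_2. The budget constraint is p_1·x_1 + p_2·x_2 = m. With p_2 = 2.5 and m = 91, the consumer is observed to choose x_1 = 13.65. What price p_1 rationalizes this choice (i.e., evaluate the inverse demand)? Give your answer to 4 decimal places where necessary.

MU_x_1/MU_x_2 = (3·x_2)/(x_1); tangency sets this equal to p_1/p_2.
So 3·p_2·x_2 = p_1·x_1; combined with the budget, a share 0.75 of income goes to x_1.
Demand: x_1*(p_1,p_2,m) = 0.75·m/p_1 and x_2* = 0.25·m/p_2.
Set x_1* = 13.65 in the demand function and solve for p_1: p_1 = 5.

p_1 = 5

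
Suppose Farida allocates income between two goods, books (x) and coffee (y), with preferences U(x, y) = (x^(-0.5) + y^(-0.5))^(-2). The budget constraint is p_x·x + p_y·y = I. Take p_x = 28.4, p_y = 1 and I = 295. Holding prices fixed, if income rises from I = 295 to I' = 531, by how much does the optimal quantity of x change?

Δx* = 6.2585

From the CES first-order condition, (y/x)^(1.5) = p_x/p_y.
Hence y/x = (p_x/p_y)^(1/(1.5)), i.e. raised to the 2/3 power.
Substitute y = (y/x)·x into the budget: x* = I/(p_x + p_y·(y/x)).
Numerically y/x = 9.308483, so x* = 295/(28.4 + 1·9.308483) = 7.8232.
At I' = 531: x* = 14.0817. Change: 14.0817 − 7.8232 = 6.2585.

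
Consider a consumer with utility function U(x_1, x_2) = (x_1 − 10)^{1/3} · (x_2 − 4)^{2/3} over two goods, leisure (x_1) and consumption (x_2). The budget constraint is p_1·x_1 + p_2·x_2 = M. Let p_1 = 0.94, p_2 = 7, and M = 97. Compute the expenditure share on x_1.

MRS = (1/2)·(x_2−4)/(x_1−10). Tangency with p_1/p_2 gives x_2−4 = 2·(p_1/p_2)·(x_1−10).
After buying the subsistence bundle (10, 4), a share 1/3 of the remaining income goes to x_1: x_1* = 10 + 1/3·(M − 10p_1 − 4p_2)/p_1.
Discretionary income = 97 − 10·0.94 − 4·7 = 59.6; x_1* = 10 + 1/3·59.6/0.94 = 31.1348; x_2* = 4 + 2/3·59.6/7 = 9.6762.
Expenditure on x_1: 0.94·31.1348 = 29.2667; share = 0.3017.

share on x_1 = 0.3017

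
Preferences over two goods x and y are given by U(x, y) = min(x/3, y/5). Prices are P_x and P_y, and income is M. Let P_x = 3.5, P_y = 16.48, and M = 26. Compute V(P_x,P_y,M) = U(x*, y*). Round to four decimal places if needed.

V = 0.2799

With perfect complements, no substitution: consume in ratio x:y = 3:5.
Budget: P_x·x + P_y·(5/3)·x = M, so (3·P_x + 5·P_y)·x = 3·M.
Demand: x*(P_x,P_y,M) = 3·M/(3·P_x + 5·P_y), y* = 5·M/(3·P_x + 5·P_y).
Here 3·3.5 + 5·16.48 = 92.9, giving x* = 0.8396 and y* = 1.3994.
Utility at the optimum: U(0.8396, 1.3994) = 0.2799.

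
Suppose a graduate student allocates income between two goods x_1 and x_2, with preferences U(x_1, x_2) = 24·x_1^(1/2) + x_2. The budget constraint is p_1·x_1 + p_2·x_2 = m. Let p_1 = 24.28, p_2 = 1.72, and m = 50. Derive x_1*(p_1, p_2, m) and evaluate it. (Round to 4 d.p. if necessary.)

Plugging in: x_1* = (12·1.72/24.28)² = 0.7226.

x_1* = 0.7226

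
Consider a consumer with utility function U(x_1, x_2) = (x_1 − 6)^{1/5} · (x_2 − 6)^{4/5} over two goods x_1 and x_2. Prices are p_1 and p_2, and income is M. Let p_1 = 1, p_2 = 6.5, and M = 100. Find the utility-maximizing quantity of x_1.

x_1* = 17

Substituting into the budget: x_1* = 6 + 0.2·(M − 6·p_1 − 6·p_2)/p_1, and x_2* = 6 + 0.8·(…)/p_2.
Discretionary income = 100 − 6·1 − 6·6.5 = 55; x_1* = 6 + 0.2·55/1 = 17.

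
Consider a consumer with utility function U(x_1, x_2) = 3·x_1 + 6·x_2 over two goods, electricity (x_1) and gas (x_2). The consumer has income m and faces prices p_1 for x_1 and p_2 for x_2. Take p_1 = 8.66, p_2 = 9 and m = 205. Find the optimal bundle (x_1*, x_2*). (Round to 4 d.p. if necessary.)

x_1* = 0, x_2* = 22.7778

Perfect substitutes: compare marginal utility per dollar. 3/p_1 vs 6/p_2 → 0.3464 vs 0.6667.
x_2 gives more utility per dollar, so spend all income on x_2: x_2* = m/p_2, x_1* = 0.
Numerically: x_1* = 0, x_2* = 22.7778.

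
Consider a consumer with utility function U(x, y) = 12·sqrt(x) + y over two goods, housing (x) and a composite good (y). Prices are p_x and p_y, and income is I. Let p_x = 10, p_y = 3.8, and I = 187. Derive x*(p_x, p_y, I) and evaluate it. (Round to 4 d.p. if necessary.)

x* = 5.1984

MU_x = 6/√x, MU_y = 1. Tangency: 6/√x = p_x/p_y.
Thus x* = (6·p_y/p_x)² — independent of I — with the rest of income spent on y.
Plugging in: x* = (6·3.8/10)² = 5.1984.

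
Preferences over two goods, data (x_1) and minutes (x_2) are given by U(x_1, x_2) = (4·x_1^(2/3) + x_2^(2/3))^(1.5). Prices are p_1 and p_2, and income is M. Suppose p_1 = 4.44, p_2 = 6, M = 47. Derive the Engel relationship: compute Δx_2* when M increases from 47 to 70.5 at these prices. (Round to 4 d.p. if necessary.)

MRS = MU_x_1/MU_x_2 = 4·(x_2/x_1)^(1/3). Set equal to p_1/p_2.
Solve for the ratio: x_2/x_1 = [(1/4)·p_1/p_2]^(3).
With the ratio pinned down, the budget gives x_1* = M/(p_1 + p_2·(x_2/x_1)) and x_2* = (x_2/x_1)·x_1*.
Numerically x_2/x_1 = 0.006332, so x_1* = 47/(4.44 + 6·0.006332) = 10.4958 and x_2* = 0.006332·10.4958 = 0.0665.
At M' = 70.5: x_2* = 0.0997. Change: 0.0997 − 0.0665 = 0.0332.

Δx_2* = 0.0332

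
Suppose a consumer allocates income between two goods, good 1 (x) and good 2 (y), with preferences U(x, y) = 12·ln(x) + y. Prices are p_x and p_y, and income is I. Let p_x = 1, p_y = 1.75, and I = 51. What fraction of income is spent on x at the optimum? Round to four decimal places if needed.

So x*(p_x,p_y) = 12·p_y/p_x, independent of income; and y* = (I − 12·p_y)/p_y.
At the given prices: x* = 12·1.75/1 = 21, and y* = 17.1429.
Expenditure on x: 1·21 = 21; share = 0.4118.

share on x = 0.4118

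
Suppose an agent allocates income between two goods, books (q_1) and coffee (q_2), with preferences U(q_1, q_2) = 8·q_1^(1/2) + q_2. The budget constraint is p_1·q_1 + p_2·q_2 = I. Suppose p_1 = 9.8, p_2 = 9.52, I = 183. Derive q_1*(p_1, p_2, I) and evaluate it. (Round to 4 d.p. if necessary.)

MU_q_1 = 4/√q_1, MU_q_2 = 1. Tangency: 4/√q_1 = p_1/p_2.
Thus q_1* = (4·p_2/p_1)² — independent of I — with the rest of income spent on q_2.
Plugging in: q_1* = (4·9.52/9.8)² = 15.0988.

q_1* = 15.0988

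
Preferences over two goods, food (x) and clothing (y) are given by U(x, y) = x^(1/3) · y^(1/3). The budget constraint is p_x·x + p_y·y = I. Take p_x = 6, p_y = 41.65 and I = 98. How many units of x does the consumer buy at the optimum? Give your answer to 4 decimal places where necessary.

At p_x=6, p_y=41.65, I=98: x* = 0.5·98/6 = 8.1667.

x* = 8.1667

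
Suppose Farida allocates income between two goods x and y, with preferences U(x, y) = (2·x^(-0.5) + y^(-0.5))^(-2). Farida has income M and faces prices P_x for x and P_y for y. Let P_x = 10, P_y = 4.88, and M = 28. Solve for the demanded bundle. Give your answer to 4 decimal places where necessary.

From the CES first-order condition, 2·(y/x)^(1.5) = P_x/P_y.
Hence y/x = ((1/2)·P_x/P_y)^(1/(1.5)), i.e. raised to the 2/3 power.
With the ratio pinned down, the budget gives x* = M/(P_x + P_y·(y/x)) and y* = (y/x)·x*.
Numerically y/x = 1.016327, so x* = 28/(10 + 4.88·1.016327) = 1.8717 and y* = 1.016327·1.8717 = 1.9023.

x* = 1.8717, y* = 1.9023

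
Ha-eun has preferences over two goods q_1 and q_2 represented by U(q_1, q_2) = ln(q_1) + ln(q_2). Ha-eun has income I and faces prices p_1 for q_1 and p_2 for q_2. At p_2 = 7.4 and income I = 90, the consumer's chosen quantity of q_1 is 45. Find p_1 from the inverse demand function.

The MRS is q_2/q_1. Set MRS = p_1/p_2.
So p_2·q_2 = p_1·q_1; combined with the budget, a share 0.5 of income goes to q_1.
Demand: q_1*(p_1,p_2,I) = 0.5·I/p_1 and q_2* = 0.5·I/p_2.
Set q_1* = 45 in the demand function and solve for p_1: p_1 = 1.

p_1 = 1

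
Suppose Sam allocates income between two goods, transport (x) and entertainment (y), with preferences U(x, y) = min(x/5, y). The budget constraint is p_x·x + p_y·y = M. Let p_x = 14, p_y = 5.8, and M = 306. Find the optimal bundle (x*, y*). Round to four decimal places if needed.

x* = 20.1847, y* = 4.0369

Leontief preferences: the optimum is at the kink where x/5 = y/1, i.e. y = (1/5)·x.
Budget: p_x·x + p_y·(1/5)·x = M, so (5·p_x + p_y)·x = 5·M.
Demand: x*(p_x,p_y,M) = 5·M/(5·p_x + p_y), y* = M/(5·p_x + p_y).
Here 5·14 + 5.8 = 75.8, giving x* = 20.1847 and y* = 4.0369.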